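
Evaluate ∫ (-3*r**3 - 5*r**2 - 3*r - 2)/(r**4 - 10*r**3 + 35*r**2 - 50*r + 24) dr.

-143*log(r - 4)/3 + 137*log(r - 3)/2 - 26*log(r - 2) + 13*log(r - 1)/6 + C

Factor the denominator: (r - 4)*(r - 3)*(r - 2)*(r - 1).
Partial-fraction decomposition: 13/(6*(r - 1)) - 26/(r - 2) + 137/(2*(r - 3)) - 143/(3*(r - 4)).
Integrate each term: A/(r−a) contributes A·log|r−a|.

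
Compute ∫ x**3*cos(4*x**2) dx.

Let u = x², du = 2x dx; rewrite as (1/2)∫ u^1·cos(4u) du.
Now integrate by parts 1 time.

x**2*sin(4*x**2)/8 + cos(4*x**2)/32 + C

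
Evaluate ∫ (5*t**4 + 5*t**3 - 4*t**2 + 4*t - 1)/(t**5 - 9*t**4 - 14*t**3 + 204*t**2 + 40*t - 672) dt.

4517*log(t - 7)/165 - 7439*log(t - 6)/320 + 37*log(t - 2)/160 - 5*log(t + 2)/192 + 293*log(t + 4)/440 + C

Factor the denominator: (t - 7)*(t - 6)*(t - 2)*(t + 2)*(t + 4).
Partial-fraction decomposition: 293/(440*(t + 4)) - 5/(192*(t + 2)) + 37/(160*(t - 2)) - 7439/(320*(t - 6)) + 4517/(165*(t - 7)).
Integrate each term: A/(t−a) contributes A·log|t−a|.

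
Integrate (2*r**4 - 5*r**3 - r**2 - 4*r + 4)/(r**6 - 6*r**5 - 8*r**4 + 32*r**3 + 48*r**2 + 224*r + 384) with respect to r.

Factor the denominator: (r - 6)*(r - 4)*(r + 2)**2*(r**2 + 4).
Partial-fraction decomposition: -(r - 18)/(80*(r**2 + 4)) - 91/(576*(r + 2)) + 5/(24*(r + 2)**2) - 41/(360*(r - 4)) + 91/(320*(r - 6)).
Integrate each term; A/(r−a) gives A·log|r−a|; the (Br+D)/(r²+p²) term gives a log and an atan.

91*log(r - 6)/320 - 41*log(r - 4)/360 - 91*log(r + 2)/576 - log(r**2 + 4)/160 + 9*atan(r/2)/80 - 5/(24*r + 48) + C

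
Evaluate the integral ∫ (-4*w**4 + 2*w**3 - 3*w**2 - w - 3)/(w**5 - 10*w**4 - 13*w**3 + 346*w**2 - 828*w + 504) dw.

Factor the denominator: (w - 7)*(w - 6)*(w - 2)*(w - 1)*(w + 6).
Partial-fraction decomposition: -1907/(2912*(w + 6)) + 3/(70*(w - 1)) - 13/(32*(w - 2)) + 1623/(80*(w - 6)) - 605/(26*(w - 7)).
Integrate each term: A/(w−a) contributes A·log|w−a|.

-605*log(w - 7)/26 + 1623*log(w - 6)/80 - 13*log(w - 2)/32 + 3*log(w - 1)/70 - 1907*log(w + 6)/2912 + C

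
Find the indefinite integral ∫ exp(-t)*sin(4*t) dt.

Let I denote the integral. Integrate by parts with u = sin(4*t), dv = exp(-t) dt, so v = -exp(-t): I = -exp(-t)*sin(4*t) + 4·∫ exp(-t)*cos(4*t) dt.
Apply parts again with u = cos(4*t), dv = exp(-t) dt: ∫ exp(-t)*cos(4*t) dt = -exp(-t)*cos(4*t) − 4·I. Substituting back brings back I: I = -exp(-t)*sin(4*t) - 4*exp(-t)*cos(4*t) − 16·I.
Solving for I: (1 + 16)·I equals the remaining terms, so I = (1/17)·(-exp(-t)*sin(4*t) - 4*exp(-t)*cos(4*t)).

-exp(-t)*sin(4*t)/17 - 4*exp(-t)*cos(4*t)/17 + C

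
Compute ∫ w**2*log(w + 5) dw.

w**3*log(w + 5)/3 - w**3/9 + 5*w**2/6 - 25*w/3 + 125*log(w + 5)/3 + C

Use integration by parts with u = log(w + 5), dv = w**2 dw.
Then du = 1/(w + 5) dw and v = w**3/3.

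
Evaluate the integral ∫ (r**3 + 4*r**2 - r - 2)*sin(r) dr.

-r**3*cos(r) + 3*r**2*sin(r) - 4*r**2*cos(r) + 8*r*sin(r) + 7*r*cos(r) - 7*sin(r) + 10*cos(r) + C

Use integration by parts with u = r**3 + 4*r**2 - r - 2, dv = sin(r) dr, so v = -cos(r).
Apply parts 3 times (tabular method): alternate signs, differentiate u down to 0, integrate dv up.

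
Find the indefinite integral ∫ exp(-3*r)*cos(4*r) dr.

4*exp(-3*r)*sin(4*r)/25 - 3*exp(-3*r)*cos(4*r)/25 + C

Let I denote the integral. Integrate by parts with u = cos(4*r), dv = exp(-3*r) dr, so v = -exp(-3*r)/3: I = -exp(-3*r)*cos(4*r)/3 − (4/3)·∫ exp(-3*r)*sin(4*r) dr.
Apply parts again with u = sin(4*r), dv = exp(-3*r) dr: ∫ exp(-3*r)*sin(4*r) dr = -exp(-3*r)*sin(4*r)/3 + (4/3)·I. Substituting back brings back I: I = 4*exp(-3*r)*sin(4*r)/9 - exp(-3*r)*cos(4*r)/3 − (16/9)·I.
Solving for I: (1 + 16/9)·I equals the remaining terms, so I = (9/25)·(4*exp(-3*r)*sin(4*r)/9 - exp(-3*r)*cos(4*r)/3).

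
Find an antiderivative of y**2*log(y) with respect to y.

Use integration by parts with u = log(y), dv = y**2 dy.
Then du = 1/y dy and v = y**3/3.

y**3*log(y)/3 - y**3/9 + C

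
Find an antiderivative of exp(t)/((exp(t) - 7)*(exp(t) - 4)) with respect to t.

Let u = e^t, du = e^t dt.
The integral becomes ∫ du/((u-4)(u-7)); decompose into partial fractions.

log(exp(t) - 7)/3 - log(exp(t) - 4)/3 + C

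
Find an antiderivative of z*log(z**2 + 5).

Let u = z**2 + 5, so du = (2*z) dz.
The integral becomes (1/2)·∫ log(u) du; integrate by parts with u′=log(u), dv′=du.

z**2*log(z**2 + 5)/2 - z**2/2 + 5*log(z**2 + 5)/2 + C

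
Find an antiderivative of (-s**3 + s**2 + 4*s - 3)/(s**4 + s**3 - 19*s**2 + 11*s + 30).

-9*log(s - 3)/32 - log(s - 2)/21 - 5*log(s + 1)/48 - 127*log(s + 5)/224 + C

Factor the denominator: (s - 3)*(s - 2)*(s + 1)*(s + 5).
Partial-fraction decomposition: -127/(224*(s + 5)) - 5/(48*(s + 1)) - 1/(21*(s - 2)) - 9/(32*(s - 3)).
Integrate each term: A/(s−a) contributes A·log|s−a|.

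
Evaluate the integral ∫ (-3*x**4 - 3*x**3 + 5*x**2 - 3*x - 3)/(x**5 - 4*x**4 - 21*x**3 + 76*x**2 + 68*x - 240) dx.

Factor the denominator: (x - 5)*(x - 3)*(x - 2)*(x + 2)*(x + 4).
Partial-fraction decomposition: -487/(756*(x + 4)) + 1/(280*(x + 2)) - 61/(72*(x - 2)) + 291/(70*(x - 3)) - 2143/(378*(x - 5)).
Integrate each term: A/(x−a) contributes A·log|x−a|.

-2143*log(x - 5)/378 + 291*log(x - 3)/70 - 61*log(x - 2)/72 + log(x + 2)/280 - 487*log(x + 4)/756 + C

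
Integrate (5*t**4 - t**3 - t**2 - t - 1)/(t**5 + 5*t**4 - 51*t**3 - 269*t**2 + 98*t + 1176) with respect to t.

211*log(t - 7)/140 - 13*log(t - 2)/270 + 17*log(t + 3)/8 - 121*log(t + 4)/18 + 12305*log(t + 7)/1512 + C

Factor the denominator: (t - 7)*(t - 2)*(t + 3)*(t + 4)*(t + 7).
Partial-fraction decomposition: 12305/(1512*(t + 7)) - 121/(18*(t + 4)) + 17/(8*(t + 3)) - 13/(270*(t - 2)) + 211/(140*(t - 7)).
Integrate each term: A/(t−a) contributes A·log|t−a|.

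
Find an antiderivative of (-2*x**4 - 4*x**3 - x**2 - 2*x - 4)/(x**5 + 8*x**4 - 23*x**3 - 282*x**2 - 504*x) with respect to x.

Factor the denominator: x*(x - 6)*(x + 3)*(x + 4)*(x + 7).
Partial-fraction decomposition: -3469/(1092*(x + 7)) + 67/(30*(x + 4)) - 61/(108*(x + 3)) - 877/(1755*(x - 6)) + 1/(126*x).
Integrate each term: A/(x−a) contributes A·log|x−a|.

log(x)/126 - 877*log(x - 6)/1755 - 61*log(x + 3)/108 + 67*log(x + 4)/30 - 3469*log(x + 7)/1092 + C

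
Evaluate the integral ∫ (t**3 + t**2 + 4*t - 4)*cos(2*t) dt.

Use integration by parts with u = t**3 + t**2 + 4*t - 4, dv = cos(2*t) dt, so v = sin(2*t)/2.
Apply parts 3 times (tabular method): alternate signs, differentiate u down to 0, integrate dv up.

t**3*sin(2*t)/2 + t**2*sin(2*t)/2 + 3*t**2*cos(2*t)/4 + 5*t*sin(2*t)/4 + t*cos(2*t)/2 - 9*sin(2*t)/4 + 5*cos(2*t)/8 + C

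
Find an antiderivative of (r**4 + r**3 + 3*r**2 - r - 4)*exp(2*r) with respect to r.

(4*r**4 - 4*r**3 + 18*r**2 - 22*r - 5)*exp(2*r)/8 + C

Use integration by parts with u = r**4 + r**3 + 3*r**2 - r - 4, dv = exp(2*r) dr, so v = exp(2*r)/2.
Apply parts 4 times (tabular method): alternate signs, differentiate u down to 0, integrate dv up.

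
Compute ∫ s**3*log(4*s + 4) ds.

Use integration by parts with u = log(4*s + 4), dv = s**3 ds.
Then du = 4/(4*s + 4) ds and v = s**4/4.

s**4*log(4*s + 4)/4 - s**4/16 + s**3/12 - s**2/8 + s/4 - log(s + 1)/4 + C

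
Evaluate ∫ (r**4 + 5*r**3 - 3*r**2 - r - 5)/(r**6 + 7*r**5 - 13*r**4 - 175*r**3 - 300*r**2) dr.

-23*log(r)/3600 + 233*log(r - 5)/3600 + 83*log(r + 3)/144 - 113*log(r + 4)/144 + 3*log(r + 5)/20 - 1/(60*r) + C

Factor the denominator: r**2*(r - 5)*(r + 3)*(r + 4)*(r + 5).
Partial-fraction decomposition: 3/(20*(r + 5)) - 113/(144*(r + 4)) + 83/(144*(r + 3)) + 233/(3600*(r - 5)) - 23/(3600*r) + 1/(60*r**2).
Integrate each term; A/(r−a) gives A·log|r−a|; A/(r−a)² gives −A/(r−a).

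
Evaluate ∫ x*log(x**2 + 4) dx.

Let u = x**2 + 4, so du = (2*x) dx.
The integral becomes (1/2)·∫ log(u) du; integrate by parts with u′=log(u), dv′=du.

x**2*log(x**2 + 4)/2 - x**2/2 + 2*log(x**2 + 4) + C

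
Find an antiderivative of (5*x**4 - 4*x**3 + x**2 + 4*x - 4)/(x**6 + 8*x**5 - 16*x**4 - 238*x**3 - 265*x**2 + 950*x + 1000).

Factor the denominator: (x - 5)*(x - 2)*(x + 1)*(x + 4)*(x + 5)**2.
Partial-fraction decomposition: 26071/(2800*(x + 5)) + 259/(20*(x + 5)**2) - 766/(81*(x + 4)) + 1/(432*(x + 1)) - 4/(189*(x - 2)) + 1333/(8100*(x - 5)).
Integrate each term; A/(x−a) gives A·log|x−a|; A/(x−a)² gives −A/(x−a).

1333*log(x - 5)/8100 - 4*log(x - 2)/189 + log(x + 1)/432 - 766*log(x + 4)/81 + 26071*log(x + 5)/2800 - 259/(20*x + 100) + C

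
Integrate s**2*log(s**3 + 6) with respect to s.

Let u = s**3 + 6, so du = (3*s**2) ds.
The integral becomes (1/3)·∫ log(u) du; integrate by parts with u′=log(u), dv′=du.

s**3*log(s**3 + 6)/3 - s**3/3 + 2*log(s**3 + 6) + C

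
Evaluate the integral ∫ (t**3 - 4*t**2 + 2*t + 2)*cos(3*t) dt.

t**3*sin(3*t)/3 - 4*t**2*sin(3*t)/3 + t**2*cos(3*t)/3 + 4*t*sin(3*t)/9 - 8*t*cos(3*t)/9 + 26*sin(3*t)/27 + 4*cos(3*t)/27 + C

Use integration by parts with u = t**3 - 4*t**2 + 2*t + 2, dv = cos(3*t) dt, so v = sin(3*t)/3.
Apply parts 3 times (tabular method): alternate signs, differentiate u down to 0, integrate dv up.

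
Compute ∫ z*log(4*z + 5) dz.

z**2*log(4*z + 5)/2 - z**2/4 + 5*z/8 - 25*log(4*z + 5)/32 + C

Use integration by parts with u = log(4*z + 5), dv = z dz.
Then du = 4/(4*z + 5) dz and v = z**2/2.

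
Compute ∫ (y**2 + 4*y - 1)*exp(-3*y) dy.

Use integration by parts with u = y**2 + 4*y - 1, dv = exp(-3*y) dy, so v = -exp(-3*y)/3.
Apply parts 2 times (tabular method): alternate signs, differentiate u down to 0, integrate dv up.

(-9*y**2 - 42*y - 5)*exp(-3*y)/27 + C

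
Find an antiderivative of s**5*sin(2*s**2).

Let u = s², du = 2s ds; rewrite as (1/2)∫ u^2·sin(2u) du.
Now integrate by parts 2 times.

-s**4*cos(2*s**2)/4 + s**2*sin(2*s**2)/4 + cos(2*s**2)/8 + C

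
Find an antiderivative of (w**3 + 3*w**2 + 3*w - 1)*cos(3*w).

Use integration by parts with u = w**3 + 3*w**2 + 3*w - 1, dv = cos(3*w) dw, so v = sin(3*w)/3.
Apply parts 3 times (tabular method): alternate signs, differentiate u down to 0, integrate dv up.

w**3*sin(3*w)/3 + w**2*sin(3*w) + w**2*cos(3*w)/3 + 7*w*sin(3*w)/9 + 2*w*cos(3*w)/3 - 5*sin(3*w)/9 + 7*cos(3*w)/27 + C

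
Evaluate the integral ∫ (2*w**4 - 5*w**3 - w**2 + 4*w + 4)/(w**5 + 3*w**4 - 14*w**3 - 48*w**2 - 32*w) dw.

-log(w)/8 + 49*log(w - 4)/240 + 2*log(w + 1)/5 - 8*log(w + 2)/3 + 67*log(w + 4)/16 + C

Factor the denominator: w*(w - 4)*(w + 1)*(w + 2)*(w + 4).
Partial-fraction decomposition: 67/(16*(w + 4)) - 8/(3*(w + 2)) + 2/(5*(w + 1)) + 49/(240*(w - 4)) - 1/(8*w).
Integrate each term: A/(w−a) contributes A·log|w−a|.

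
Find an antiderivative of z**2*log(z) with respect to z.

Use integration by parts with u = log(z), dv = z**2 dz.
Then du = 1/z dz and v = z**3/3.

z**3*log(z)/3 - z**3/9 + C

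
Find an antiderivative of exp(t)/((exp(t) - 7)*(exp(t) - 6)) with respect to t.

log(exp(t) - 7) - log(exp(t) - 6) + C

Let u = e^t, du = e^t dt.
The integral becomes ∫ du/((u-7)(u-6)); decompose into partial fractions.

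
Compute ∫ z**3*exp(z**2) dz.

(z**2 - 1)*exp(z**2)/2 + C

Let u = z², du = 2z dz; rewrite as (1/2)∫ u^1·exp(1u) du.
Now integrate by parts 1 time.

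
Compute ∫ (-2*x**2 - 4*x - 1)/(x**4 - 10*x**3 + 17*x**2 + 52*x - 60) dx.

Factor the denominator: (x - 6)*(x - 5)*(x - 1)*(x + 2).
Partial-fraction decomposition: 1/(168*(x + 2)) - 7/(60*(x - 1)) + 71/(28*(x - 5)) - 97/(40*(x - 6)).
Integrate each term: A/(x−a) contributes A·log|x−a|.

-97*log(x - 6)/40 + 71*log(x - 5)/28 - 7*log(x - 1)/60 + log(x + 2)/168 + C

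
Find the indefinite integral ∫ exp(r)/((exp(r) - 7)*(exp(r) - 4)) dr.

Let u = e^r, du = e^r dr.
The integral becomes ∫ du/((u-7)(u-4)); decompose into partial fractions.

log(exp(r) - 7)/3 - log(exp(r) - 4)/3 + C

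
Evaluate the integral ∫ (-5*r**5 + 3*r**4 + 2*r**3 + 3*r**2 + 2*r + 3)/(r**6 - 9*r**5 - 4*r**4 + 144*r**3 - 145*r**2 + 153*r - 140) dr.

-37991*log(r - 7)/3300 + 3353*log(r - 5)/468 + log(r - 1)/30 - 5803*log(r + 4)/8415 + 23*log(r**2 + 1)/11050 - 303*atan(r)/11050 + C

Factor the denominator: (r - 7)*(r - 5)*(r - 1)*(r + 4)*(r**2 + 1).
Partial-fraction decomposition: (46*r - 303)/(11050*(r**2 + 1)) - 5803/(8415*(r + 4)) + 1/(30*(r - 1)) + 3353/(468*(r - 5)) - 37991/(3300*(r - 7)).
Integrate each term; A/(r−a) gives A·log|r−a|; the (Br+D)/(r²+p²) term gives a log and an atan.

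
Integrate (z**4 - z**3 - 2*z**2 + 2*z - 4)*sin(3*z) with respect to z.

Use integration by parts with u = z**4 - z**3 - 2*z**2 + 2*z - 4, dv = sin(3*z) dz, so v = -cos(3*z)/3.
Apply parts 4 times (tabular method): alternate signs, differentiate u down to 0, integrate dv up.

-z**4*cos(3*z)/3 + 4*z**3*sin(3*z)/9 + z**3*cos(3*z)/3 - z**2*sin(3*z)/3 + 10*z**2*cos(3*z)/9 - 20*z*sin(3*z)/27 - 8*z*cos(3*z)/9 + 8*sin(3*z)/27 + 88*cos(3*z)/81 + C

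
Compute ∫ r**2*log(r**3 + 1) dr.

Let u = r**3 + 1, so du = (3*r**2) dr.
The integral becomes (1/3)·∫ log(u) du; integrate by parts with u′=log(u), dv′=du.

r**3*log(r**3 + 1)/3 - r**3/3 + log(r**3 + 1)/3 + C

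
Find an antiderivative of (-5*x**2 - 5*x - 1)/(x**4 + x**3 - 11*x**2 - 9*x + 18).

-61*log(x - 3)/60 + 11*log(x - 1)/24 - 11*log(x + 2)/15 + 31*log(x + 3)/24 + C

Factor the denominator: (x - 3)*(x - 1)*(x + 2)*(x + 3).
Partial-fraction decomposition: 31/(24*(x + 3)) - 11/(15*(x + 2)) + 11/(24*(x - 1)) - 61/(60*(x - 3)).
Integrate each term: A/(x−a) contributes A·log|x−a|.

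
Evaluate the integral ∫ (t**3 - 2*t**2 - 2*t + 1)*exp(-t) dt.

Use integration by parts with u = t**3 - 2*t**2 - 2*t + 1, dv = exp(-t) dt, so v = -exp(-t).
Apply parts 3 times (tabular method): alternate signs, differentiate u down to 0, integrate dv up.

(-t**3 - t**2 - 1)*exp(-t) + C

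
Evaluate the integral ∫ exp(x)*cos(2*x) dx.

2*exp(x)*sin(2*x)/5 + exp(x)*cos(2*x)/5 + C

Let I denote the integral. Integrate by parts with u = cos(2*x), dv = exp(x) dx, so v = exp(x): I = exp(x)*cos(2*x) + 2·∫ exp(x)*sin(2*x) dx.
Apply parts again with u = sin(2*x), dv = exp(x) dx: ∫ exp(x)*sin(2*x) dx = exp(x)*sin(2*x) − 2·I. Substituting back brings back I: I = 2*exp(x)*sin(2*x) + exp(x)*cos(2*x) − 4·I.
Solving for I: (1 + 4)·I equals the remaining terms, so I = (1/5)·(2*exp(x)*sin(2*x) + exp(x)*cos(2*x)).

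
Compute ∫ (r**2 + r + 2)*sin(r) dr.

-r**2*cos(r) + 2*r*sin(r) - r*cos(r) + sin(r) + C

Use integration by parts with u = r**2 + r + 2, dv = sin(r) dr, so v = -cos(r).
Apply parts 2 times (tabular method): alternate signs, differentiate u down to 0, integrate dv up.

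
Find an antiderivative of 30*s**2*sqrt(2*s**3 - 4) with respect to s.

10*(2*s**3 - 4)**(3/2)/3 + C

Let u = 2*s**3 - 4, so du = (6*s**2) ds.
Rewriting, the integral becomes 5·∫ √u du = 5·(2/3)u^(3/2).
Substituting back, u = 2*s**3 - 4.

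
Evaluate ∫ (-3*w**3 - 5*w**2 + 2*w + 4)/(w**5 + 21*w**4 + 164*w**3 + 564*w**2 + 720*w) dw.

log(w)/180 - 27*log(w + 4)/4 + 244*log(w + 5)/5 - 757*log(w + 6)/18 + 115/(3*w + 18) + C

Factor the denominator: w*(w + 4)*(w + 5)*(w + 6)**2.
Partial-fraction decomposition: -757/(18*(w + 6)) - 115/(3*(w + 6)**2) + 244/(5*(w + 5)) - 27/(4*(w + 4)) + 1/(180*w).
Integrate each term; A/(w−a) gives A·log|w−a|; A/(w−a)² gives −A/(w−a).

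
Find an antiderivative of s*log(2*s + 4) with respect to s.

s**2*log(2*s + 4)/2 - s**2/4 + s - 2*log(s + 2) + C

Use integration by parts with u = log(2*s + 4), dv = s ds.
Then du = 2/(2*s + 4) ds and v = s**2/2.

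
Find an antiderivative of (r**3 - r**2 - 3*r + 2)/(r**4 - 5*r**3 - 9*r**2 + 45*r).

Factor the denominator: r*(r - 5)*(r - 3)*(r + 3).
Partial-fraction decomposition: 25/(144*(r + 3)) - 11/(36*(r - 3)) + 87/(80*(r - 5)) + 2/(45*r).
Integrate each term: A/(r−a) contributes A·log|r−a|.

2*log(r)/45 + 87*log(r - 5)/80 - 11*log(r - 3)/36 + 25*log(r + 3)/144 + C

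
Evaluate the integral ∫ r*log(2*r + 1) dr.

Use integration by parts with u = log(2*r + 1), dv = r dr.
Then du = 2/(2*r + 1) dr and v = r**2/2.

r**2*log(2*r + 1)/2 - r**2/4 + r/4 - log(2*r + 1)/8 + C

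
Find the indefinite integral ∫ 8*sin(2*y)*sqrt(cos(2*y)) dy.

-8*cos(2*y)**(3/2)/3 + C

Let u = cos(2*y), so du = (-2*sin(2*y)) dy.
Rewriting, the integral becomes -4·∫ √u du = -4·(2/3)u^(3/2).
Substituting back, u = cos(2*y).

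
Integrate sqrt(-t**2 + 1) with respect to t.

t*sqrt(-t**2 + 1)/2 + asin(t)/2 + C

Substitute t = sin(θ), so dt = cos(θ) dθ and the radical becomes sqrt(-t**2 + 1) = cos(θ) by the Pythagorean identity.
Integrate the resulting trig expression in θ, then back-substitute θ = asin(t), sin(θ) = t, cos(θ) = sqrt(-t**2 + 1) (absorbing any constant into C).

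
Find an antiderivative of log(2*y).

Use integration by parts with u = log(2*y), dv = dy.
Then du = 1/y dy and v = y.

y*(log(y) + log(2)) - y + C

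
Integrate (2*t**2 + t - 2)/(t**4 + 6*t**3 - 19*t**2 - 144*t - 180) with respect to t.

53*log(t - 5)/616 - log(t + 2)/7 + 13*log(t + 3)/24 - 16*log(t + 6)/33 + C

Factor the denominator: (t - 5)*(t + 2)*(t + 3)*(t + 6).
Partial-fraction decomposition: -16/(33*(t + 6)) + 13/(24*(t + 3)) - 1/(7*(t + 2)) + 53/(616*(t - 5)).
Integrate each term: A/(t−a) contributes A·log|t−a|.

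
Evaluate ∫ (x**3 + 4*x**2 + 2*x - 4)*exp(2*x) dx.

(4*x**3 + 10*x**2 - 2*x - 15)*exp(2*x)/8 + C

Use integration by parts with u = x**3 + 4*x**2 + 2*x - 4, dv = exp(2*x) dx, so v = exp(2*x)/2.
Apply parts 3 times (tabular method): alternate signs, differentiate u down to 0, integrate dv up.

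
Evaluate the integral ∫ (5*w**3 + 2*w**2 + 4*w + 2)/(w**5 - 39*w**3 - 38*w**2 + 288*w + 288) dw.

589*log(w - 6)/1050 - 167*log(w - 3)/588 - 5*log(w + 1)/252 - 5669*log(w + 4)/22050 - 151/(105*w + 420) + C

Factor the denominator: (w - 6)*(w - 3)*(w + 1)*(w + 4)**2.
Partial-fraction decomposition: -5669/(22050*(w + 4)) + 151/(105*(w + 4)**2) - 5/(252*(w + 1)) - 167/(588*(w - 3)) + 589/(1050*(w - 6)).
Integrate each term; A/(w−a) gives A·log|w−a|; A/(w−a)² gives −A/(w−a).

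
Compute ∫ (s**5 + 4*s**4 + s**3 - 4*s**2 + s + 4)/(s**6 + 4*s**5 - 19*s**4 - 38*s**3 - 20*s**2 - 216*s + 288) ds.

Factor the denominator: (s - 4)*(s - 1)*(s + 3)*(s + 6)*(s**2 + 4).
Partial-fraction decomposition: (411*s + 574)/(2600*(s**2 + 4)) + 211/(600*(s + 6)) + 19/(1092*(s + 3)) - 1/(60*(s - 1)) + 257/(525*(s - 4)).
Integrate each term; A/(s−a) gives A·log|s−a|; the (Bs+D)/(s²+p²) term gives a log and an atan.

257*log(s - 4)/525 - log(s - 1)/60 + 19*log(s + 3)/1092 + 211*log(s + 6)/600 + 411*log(s**2 + 4)/5200 + 287*atan(s/2)/2600 + C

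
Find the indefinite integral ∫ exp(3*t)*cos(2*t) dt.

2*exp(3*t)*sin(2*t)/13 + 3*exp(3*t)*cos(2*t)/13 + C

Let I denote the integral. Integrate by parts with u = cos(2*t), dv = exp(3*t) dt, so v = exp(3*t)/3: I = exp(3*t)*cos(2*t)/3 + (2/3)·∫ exp(3*t)*sin(2*t) dt.
Apply parts again with u = sin(2*t), dv = exp(3*t) dt: ∫ exp(3*t)*sin(2*t) dt = exp(3*t)*sin(2*t)/3 − (2/3)·I. Substituting back brings back I: I = 2*exp(3*t)*sin(2*t)/9 + exp(3*t)*cos(2*t)/3 − (4/9)·I.
Solving for I: (1 + 4/9)·I equals the remaining terms, so I = (9/13)·(2*exp(3*t)*sin(2*t)/9 + exp(3*t)*cos(2*t)/3).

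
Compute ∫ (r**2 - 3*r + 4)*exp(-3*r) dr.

Use integration by parts with u = r**2 - 3*r + 4, dv = exp(-3*r) dr, so v = -exp(-3*r)/3.
Apply parts 2 times (tabular method): alternate signs, differentiate u down to 0, integrate dv up.

(-9*r**2 + 21*r - 29)*exp(-3*r)/27 + C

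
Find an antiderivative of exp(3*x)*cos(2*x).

2*exp(3*x)*sin(2*x)/13 + 3*exp(3*x)*cos(2*x)/13 + C

Let I denote the integral. Integrate by parts with u = cos(2*x), dv = exp(3*x) dx, so v = exp(3*x)/3: I = exp(3*x)*cos(2*x)/3 + (2/3)·∫ exp(3*x)*sin(2*x) dx.
Apply parts again with u = sin(2*x), dv = exp(3*x) dx: ∫ exp(3*x)*sin(2*x) dx = exp(3*x)*sin(2*x)/3 − (2/3)·I. Substituting back brings back I: I = 2*exp(3*x)*sin(2*x)/9 + exp(3*x)*cos(2*x)/3 − (4/9)·I.
Solving for I: (1 + 4/9)·I equals the remaining terms, so I = (9/13)·(2*exp(3*x)*sin(2*x)/9 + exp(3*x)*cos(2*x)/3).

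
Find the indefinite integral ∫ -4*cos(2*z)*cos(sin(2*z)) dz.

Let u = sin(2*z), so du = (2*cos(2*z)) dz.
Rewriting, the integral becomes -2·∫ cos(u) du = -2·sin(u).
Substituting back, u = sin(2*z).

-2*sin(sin(2*z)) + C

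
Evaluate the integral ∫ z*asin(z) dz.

z**2*asin(z)/2 + z*sqrt(-z**2 + 1)/4 - asin(z)/4 + C

Use integration by parts with u = arcsin(z), dv = z dz.
Then du = 1/sqrt(-z**2 + 1) dz.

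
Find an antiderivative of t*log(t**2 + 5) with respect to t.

Let u = t**2 + 5, so du = (2*t) dt.
The integral becomes (1/2)·∫ log(u) du; integrate by parts with u′=log(u), dv′=du.

t**2*log(t**2 + 5)/2 - t**2/2 + 5*log(t**2 + 5)/2 + C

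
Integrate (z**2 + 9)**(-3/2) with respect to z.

Substitute z = 3·tan(θ), so dz = 3·sec(θ)^2 dθ and the radical becomes sqrt(z**2 + 9) = 3·sec(θ) by the Pythagorean identity.
Integrate the resulting trig expression in θ, then back-substitute tan(θ) = z/3, sec(θ) = sqrt(z**2 + 9)/3 (absorbing any constant into C).

z/(9*sqrt(z**2 + 9)) + C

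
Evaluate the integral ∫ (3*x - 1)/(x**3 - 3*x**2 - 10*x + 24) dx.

11*log(x - 4)/14 - log(x - 2)/2 - 2*log(x + 3)/7 + C

Factor the denominator: (x - 4)*(x - 2)*(x + 3).
Partial-fraction decomposition: -2/(7*(x + 3)) - 1/(2*(x - 2)) + 11/(14*(x - 4)).
Integrate each term: A/(x−a) contributes A·log|x−a|.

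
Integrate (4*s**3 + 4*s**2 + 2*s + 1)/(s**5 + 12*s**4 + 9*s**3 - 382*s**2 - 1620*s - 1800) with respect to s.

Factor the denominator: (s - 6)*(s + 2)*(s + 5)**2*(s + 6).
Partial-fraction decomposition: -731/(48*(s + 6)) + 16417/(1089*(s + 5)) - 409/(33*(s + 5)**2) + 19/(288*(s + 2)) + 1021/(11616*(s - 6)).
Integrate each term; A/(s−a) gives A·log|s−a|; A/(s−a)² gives −A/(s−a).

1021*log(s - 6)/11616 + 19*log(s + 2)/288 + 16417*log(s + 5)/1089 - 731*log(s + 6)/48 + 409/(33*s + 165) + C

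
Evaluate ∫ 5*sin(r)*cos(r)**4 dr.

Let u = cos(r), so du = (-sin(r)) dr.
Rewriting, the integral becomes -5·∫ u^4 du = -5·u^5/5.
Substituting back, u = cos(r).

-cos(r)**5 + C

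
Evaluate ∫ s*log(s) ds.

Use integration by parts with u = log(s), dv = s ds.
Then du = 1/s ds and v = s**2/2.

s**2*log(s)/2 - s**2/4 + C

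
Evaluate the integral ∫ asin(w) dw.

w*asin(w) + sqrt(-w**2 + 1) + C

Use integration by parts with u = arcsin(w), dv = dw.
Then du = 1/sqrt(-w**2 + 1) dw.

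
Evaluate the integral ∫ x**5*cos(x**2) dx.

x**4*sin(x**2)/2 + x**2*cos(x**2) - sin(x**2) + C

Let u = x², du = 2x dx; rewrite as (1/2)∫ u^2·cos(1u) du.
Now integrate by parts 2 times.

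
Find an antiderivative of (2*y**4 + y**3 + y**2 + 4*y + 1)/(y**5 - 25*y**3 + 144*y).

log(y)/144 + 87*log(y - 4)/32 - 211*log(y - 3)/126 - 19*log(y + 3)/18 + 449*log(y + 4)/224 + C

Factor the denominator: y*(y - 4)*(y - 3)*(y + 3)*(y + 4).
Partial-fraction decomposition: 449/(224*(y + 4)) - 19/(18*(y + 3)) - 211/(126*(y - 3)) + 87/(32*(y - 4)) + 1/(144*y).
Integrate each term: A/(y−a) contributes A·log|y−a|.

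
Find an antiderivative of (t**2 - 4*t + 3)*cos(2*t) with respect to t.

Use integration by parts with u = t**2 - 4*t + 3, dv = cos(2*t) dt, so v = sin(2*t)/2.
Apply parts 2 times (tabular method): alternate signs, differentiate u down to 0, integrate dv up.

t**2*sin(2*t)/2 - 2*t*sin(2*t) + t*cos(2*t)/2 + 5*sin(2*t)/4 - cos(2*t) + C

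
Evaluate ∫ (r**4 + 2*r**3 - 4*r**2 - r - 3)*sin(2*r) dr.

-r**4*cos(2*r)/2 + r**3*sin(2*r) - r**3*cos(2*r) + 3*r**2*sin(2*r)/2 + 7*r**2*cos(2*r)/2 - 7*r*sin(2*r)/2 + 2*r*cos(2*r) - sin(2*r) - cos(2*r)/4 + C

Use integration by parts with u = r**4 + 2*r**3 - 4*r**2 - r - 3, dv = sin(2*r) dr, so v = -cos(2*r)/2.
Apply parts 4 times (tabular method): alternate signs, differentiate u down to 0, integrate dv up.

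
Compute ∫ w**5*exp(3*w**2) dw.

(9*w**4 - 6*w**2 + 2)*exp(3*w**2)/54 + C

Let u = w², du = 2w dw; rewrite as (1/2)∫ u^2·exp(3u) du.
Now integrate by parts 2 times.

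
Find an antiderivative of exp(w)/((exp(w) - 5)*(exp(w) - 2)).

Let u = e^w, du = e^w dw.
The integral becomes ∫ du/((u-2)(u-5)); decompose into partial fractions.

log(exp(w) - 5)/3 - log(exp(w) - 2)/3 + C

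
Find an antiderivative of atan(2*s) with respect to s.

Use integration by parts with u = arctan(2*s), dv = ds.
Then du = 2/(4*s**2 + 1) ds.

s*atan(2*s) - log(4*s**2 + 1)/4 + C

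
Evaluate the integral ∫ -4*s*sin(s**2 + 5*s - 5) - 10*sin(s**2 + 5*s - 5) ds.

Let u = s**2 + 5*s - 5, so du = (2*s + 5) ds.
Rewriting, the integral becomes -2·∫ sin(u) du = -2·-cos(u).
Substituting back, u = s**2 + 5*s - 5.

2*cos(s**2 + 5*s - 5) + C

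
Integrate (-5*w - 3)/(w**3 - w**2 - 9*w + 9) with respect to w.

Factor the denominator: (w - 3)*(w - 1)*(w + 3).
Partial-fraction decomposition: 1/(2*(w + 3)) + 1/(w - 1) - 3/(2*(w - 3)).
Integrate each term: A/(w−a) contributes A·log|w−a|.

-3*log(w - 3)/2 + log(w - 1) + log(w + 3)/2 + C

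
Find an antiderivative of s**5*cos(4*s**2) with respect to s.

Let u = s², du = 2s ds; rewrite as (1/2)∫ u^2·cos(4u) du.
Now integrate by parts 2 times.

s**4*sin(4*s**2)/8 + s**2*cos(4*s**2)/16 - sin(4*s**2)/64 + C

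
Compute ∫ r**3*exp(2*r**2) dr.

Let u = r², du = 2r dr; rewrite as (1/2)∫ u^1·exp(2u) du.
Now integrate by parts 1 time.

(2*r**2 - 1)*exp(2*r**2)/8 + C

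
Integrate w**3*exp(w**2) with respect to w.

(w**2 - 1)*exp(w**2)/2 + C

Let u = w², du = 2w dw; rewrite as (1/2)∫ u^1·exp(1u) du.
Now integrate by parts 1 time.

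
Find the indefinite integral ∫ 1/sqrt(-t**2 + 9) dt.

asin(t/3) + C

Substitute t = 3·sin(θ), so dt = 3·cos(θ) dθ and the radical becomes sqrt(-t**2 + 9) = 3·cos(θ) by the Pythagorean identity.
Integrate the resulting trig expression in θ, then back-substitute θ = asin(t/3), sin(θ) = t/3, cos(θ) = sqrt(-t**2 + 9)/3 (absorbing any constant into C).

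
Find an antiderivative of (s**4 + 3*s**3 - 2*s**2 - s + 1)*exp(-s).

(-s**4 - 7*s**3 - 19*s**2 - 37*s - 38)*exp(-s) + C

Use integration by parts with u = s**4 + 3*s**3 - 2*s**2 - s + 1, dv = exp(-s) ds, so v = -exp(-s).
Apply parts 4 times (tabular method): alternate signs, differentiate u down to 0, integrate dv up.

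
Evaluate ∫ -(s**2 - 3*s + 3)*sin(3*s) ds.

s**2*cos(3*s)/3 - 2*s*sin(3*s)/9 - s*cos(3*s) + sin(3*s)/3 + 25*cos(3*s)/27 + C

Use integration by parts with u = s**2 - 3*s + 3, dv = -sin(3*s) ds, so v = cos(3*s)/3.
Apply parts 2 times (tabular method): alternate signs, differentiate u down to 0, integrate dv up.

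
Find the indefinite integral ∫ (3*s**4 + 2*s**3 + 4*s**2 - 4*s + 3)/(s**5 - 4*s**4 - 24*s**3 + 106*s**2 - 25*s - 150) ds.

Factor the denominator: (s - 5)*(s - 3)*(s - 2)*(s + 1)*(s + 5).
Partial-fraction decomposition: 437/(560*(s + 5)) - 1/(24*(s + 1)) + 25/(21*(s - 2)) - 81/(16*(s - 3)) + 92/(15*(s - 5)).
Integrate each term: A/(s−a) contributes A·log|s−a|.

92*log(s - 5)/15 - 81*log(s - 3)/16 + 25*log(s - 2)/21 - log(s + 1)/24 + 437*log(s + 5)/560 + C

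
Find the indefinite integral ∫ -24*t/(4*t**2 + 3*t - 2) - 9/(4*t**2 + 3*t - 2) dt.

-3*log(4*t**2 + 3*t - 2) + C

Let u = 4*t**2 + 3*t - 2, so du = (8*t + 3) dt.
Rewriting, the integral becomes -3·∫ 1/u du = -3·log(u).
Substituting back, u = 4*t**2 + 3*t - 2.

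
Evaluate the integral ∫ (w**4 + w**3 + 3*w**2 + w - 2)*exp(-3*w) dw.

(-27*w**4 - 63*w**3 - 144*w**2 - 123*w + 13)*exp(-3*w)/81 + C

Use integration by parts with u = w**4 + w**3 + 3*w**2 + w - 2, dv = exp(-3*w) dw, so v = -exp(-3*w)/3.
Apply parts 4 times (tabular method): alternate signs, differentiate u down to 0, integrate dv up.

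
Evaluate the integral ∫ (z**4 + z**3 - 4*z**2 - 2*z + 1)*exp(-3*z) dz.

Use integration by parts with u = z**4 + z**3 - 4*z**2 - 2*z + 1, dv = exp(-3*z) dz, so v = -exp(-3*z)/3.
Apply parts 4 times (tabular method): alternate signs, differentiate u down to 0, integrate dv up.

(-27*z**4 - 63*z**3 + 45*z**2 + 84*z + 1)*exp(-3*z)/81 + C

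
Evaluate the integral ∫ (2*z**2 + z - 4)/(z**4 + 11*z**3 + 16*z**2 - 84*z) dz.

Factor the denominator: z*(z - 2)*(z + 6)*(z + 7).
Partial-fraction decomposition: -29/(21*(z + 7)) + 31/(24*(z + 6)) + 1/(24*(z - 2)) + 1/(21*z).
Integrate each term: A/(z−a) contributes A·log|z−a|.

log(z)/21 + log(z - 2)/24 + 31*log(z + 6)/24 - 29*log(z + 7)/21 + C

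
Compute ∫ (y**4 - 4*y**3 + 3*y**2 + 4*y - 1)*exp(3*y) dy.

Use integration by parts with u = y**4 - 4*y**3 + 3*y**2 + 4*y - 1, dv = exp(3*y) dy, so v = exp(3*y)/3.
Apply parts 4 times (tabular method): alternate signs, differentiate u down to 0, integrate dv up.

(27*y**4 - 144*y**3 + 225*y**2 - 42*y - 13)*exp(3*y)/81 + C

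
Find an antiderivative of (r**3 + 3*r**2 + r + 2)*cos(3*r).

r**3*sin(3*r)/3 + r**2*sin(3*r) + r**2*cos(3*r)/3 + r*sin(3*r)/9 + 2*r*cos(3*r)/3 + 4*sin(3*r)/9 + cos(3*r)/27 + C

Use integration by parts with u = r**3 + 3*r**2 + r + 2, dv = cos(3*r) dr, so v = sin(3*r)/3.
Apply parts 3 times (tabular method): alternate signs, differentiate u down to 0, integrate dv up.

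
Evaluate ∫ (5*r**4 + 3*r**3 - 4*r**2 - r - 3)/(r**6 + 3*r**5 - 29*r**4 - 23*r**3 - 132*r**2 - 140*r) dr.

Factor the denominator: r*(r - 5)*(r + 1)*(r + 7)*(r**2 + 4).
Partial-fraction decomposition: (2447*r + 16208)/(30740*(r**2 + 4)) - 1348/(3339*(r + 7)) - 1/(45*(r + 1)) + 424/(1305*(r - 5)) + 3/(140*r).
Integrate each term; A/(r−a) gives A·log|r−a|; the (Br+D)/(r²+p²) term gives a log and an atan.

3*log(r)/140 + 424*log(r - 5)/1305 - log(r + 1)/45 - 1348*log(r + 7)/3339 + 2447*log(r**2 + 4)/61480 + 2026*atan(r/2)/7685 + C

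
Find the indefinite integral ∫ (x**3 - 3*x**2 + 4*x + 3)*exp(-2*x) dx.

(-4*x**3 + 6*x**2 - 10*x - 17)*exp(-2*x)/8 + C

Use integration by parts with u = x**3 - 3*x**2 + 4*x + 3, dv = exp(-2*x) dx, so v = -exp(-2*x)/2.
Apply parts 3 times (tabular method): alternate signs, differentiate u down to 0, integrate dv up.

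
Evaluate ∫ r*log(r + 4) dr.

r**2*log(r + 4)/2 - r**2/4 + 2*r - 8*log(r + 4) + C

Use integration by parts with u = log(r + 4), dv = r dr.
Then du = 1/(r + 4) dr and v = r**2/2.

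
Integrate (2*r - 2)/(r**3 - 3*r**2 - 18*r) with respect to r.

Factor the denominator: r*(r - 6)*(r + 3).
Partial-fraction decomposition: -8/(27*(r + 3)) + 5/(27*(r - 6)) + 1/(9*r).
Integrate each term: A/(r−a) contributes A·log|r−a|.

log(r)/9 + 5*log(r - 6)/27 - 8*log(r + 3)/27 + C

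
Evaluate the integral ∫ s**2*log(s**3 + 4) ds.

Let u = s**3 + 4, so du = (3*s**2) ds.
The integral becomes (1/3)·∫ log(u) du; integrate by parts with u′=log(u), dv′=du.

s**3*log(s**3 + 4)/3 - s**3/3 + 4*log(s**3 + 4)/3 + C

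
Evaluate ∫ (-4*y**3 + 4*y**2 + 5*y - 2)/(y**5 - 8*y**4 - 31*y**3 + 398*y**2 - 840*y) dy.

log(y)/420 - 173*log(y - 6)/39 + 377*log(y - 5)/60 - 87*log(y - 4)/44 + 1531*log(y + 7)/12012 + C

Factor the denominator: y*(y - 6)*(y - 5)*(y - 4)*(y + 7).
Partial-fraction decomposition: 1531/(12012*(y + 7)) - 87/(44*(y - 4)) + 377/(60*(y - 5)) - 173/(39*(y - 6)) + 1/(420*y).
Integrate each term: A/(y−a) contributes A·log|y−a|.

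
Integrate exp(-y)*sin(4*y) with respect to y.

Let I denote the integral. Integrate by parts with u = sin(4*y), dv = exp(-y) dy, so v = -exp(-y): I = -exp(-y)*sin(4*y) + 4·∫ exp(-y)*cos(4*y) dy.
Apply parts again with u = cos(4*y), dv = exp(-y) dy: ∫ exp(-y)*cos(4*y) dy = -exp(-y)*cos(4*y) − 4·I. Substituting back brings back I: I = -exp(-y)*sin(4*y) - 4*exp(-y)*cos(4*y) − 16·I.
Solving for I: (1 + 16)·I equals the remaining terms, so I = (1/17)·(-exp(-y)*sin(4*y) - 4*exp(-y)*cos(4*y)).

-exp(-y)*sin(4*y)/17 - 4*exp(-y)*cos(4*y)/17 + C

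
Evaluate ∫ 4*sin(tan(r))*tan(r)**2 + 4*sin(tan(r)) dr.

Let u = tan(r), so du = (tan(r)**2 + 1) dr.
Rewriting, the integral becomes 4·∫ sin(u) du = 4·-cos(u).
Substituting back, u = tan(r).

-4*cos(tan(r)) + C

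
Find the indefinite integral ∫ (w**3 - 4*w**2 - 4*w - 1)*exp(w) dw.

(w**3 - 7*w**2 + 10*w - 11)*exp(w) + C

Use integration by parts with u = w**3 - 4*w**2 - 4*w - 1, dv = exp(w) dw, so v = exp(w).
Apply parts 3 times (tabular method): alternate signs, differentiate u down to 0, integrate dv up.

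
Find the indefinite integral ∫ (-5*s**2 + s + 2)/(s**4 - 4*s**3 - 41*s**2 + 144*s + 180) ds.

-43*log(s - 6)/21 + 59*log(s - 5)/33 - 2*log(s + 1)/105 + 46*log(s + 6)/165 + C

Factor the denominator: (s - 6)*(s - 5)*(s + 1)*(s + 6).
Partial-fraction decomposition: 46/(165*(s + 6)) - 2/(105*(s + 1)) + 59/(33*(s - 5)) - 43/(21*(s - 6)).
Integrate each term: A/(s−a) contributes A·log|s−a|.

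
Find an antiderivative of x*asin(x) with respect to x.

x**2*asin(x)/2 + x*sqrt(-x**2 + 1)/4 - asin(x)/4 + C

Use integration by parts with u = arcsin(x), dv = x dx.
Then du = 1/sqrt(-x**2 + 1) dx.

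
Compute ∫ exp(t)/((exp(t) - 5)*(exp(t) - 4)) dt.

log(exp(t) - 5) - log(exp(t) - 4) + C

Let u = e^t, du = e^t dt.
The integral becomes ∫ du/((u-4)(u-5)); decompose into partial fractions.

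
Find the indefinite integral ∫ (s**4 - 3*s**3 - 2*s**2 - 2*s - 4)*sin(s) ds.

Use integration by parts with u = s**4 - 3*s**3 - 2*s**2 - 2*s - 4, dv = sin(s) ds, so v = -cos(s).
Apply parts 4 times (tabular method): alternate signs, differentiate u down to 0, integrate dv up.

-s**4*cos(s) + 4*s**3*sin(s) + 3*s**3*cos(s) - 9*s**2*sin(s) + 14*s**2*cos(s) - 28*s*sin(s) - 16*s*cos(s) + 16*sin(s) - 24*cos(s) + C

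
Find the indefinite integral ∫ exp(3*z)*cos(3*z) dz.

Let I denote the integral. Integrate by parts with u = cos(3*z), dv = exp(3*z) dz, so v = exp(3*z)/3: I = exp(3*z)*cos(3*z)/3 + ∫ exp(3*z)*sin(3*z) dz.
Apply parts again with u = sin(3*z), dv = exp(3*z) dz: ∫ exp(3*z)*sin(3*z) dz = exp(3*z)*sin(3*z)/3 − I. Substituting back brings back I: I = exp(3*z)*sin(3*z)/3 + exp(3*z)*cos(3*z)/3 − I.
Solving for I: (1 + 1)·I equals the remaining terms, so I = (1/2)·(exp(3*z)*sin(3*z)/3 + exp(3*z)*cos(3*z)/3).

exp(3*z)*sin(3*z)/6 + exp(3*z)*cos(3*z)/6 + C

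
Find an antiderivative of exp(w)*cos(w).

Let I denote the integral. Integrate by parts with u = cos(w), dv = exp(w) dw, so v = exp(w): I = exp(w)*cos(w) + ∫ exp(w)*sin(w) dw.
Apply parts again with u = sin(w), dv = exp(w) dw: ∫ exp(w)*sin(w) dw = exp(w)*sin(w) − I. Substituting back brings back I: I = exp(w)*sin(w) + exp(w)*cos(w) − I.
Solving for I: (1 + 1)·I equals the remaining terms, so I = (1/2)·(exp(w)*sin(w) + exp(w)*cos(w)).

exp(w)*sin(w)/2 + exp(w)*cos(w)/2 + C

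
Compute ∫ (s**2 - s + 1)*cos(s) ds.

Use integration by parts with u = s**2 - s + 1, dv = cos(s) ds, so v = sin(s).
Apply parts 2 times (tabular method): alternate signs, differentiate u down to 0, integrate dv up.

s**2*sin(s) - s*sin(s) + 2*s*cos(s) - sin(s) - cos(s) + C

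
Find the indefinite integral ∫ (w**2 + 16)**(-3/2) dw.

Substitute w = 4·tan(θ), so dw = 4·sec(θ)^2 dθ and the radical becomes sqrt(w**2 + 16) = 4·sec(θ) by the Pythagorean identity.
Integrate the resulting trig expression in θ, then back-substitute tan(θ) = w/4, sec(θ) = sqrt(w**2 + 16)/4 (absorbing any constant into C).

w/(16*sqrt(w**2 + 16)) + C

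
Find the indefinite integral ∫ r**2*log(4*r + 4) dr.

r**3*log(4*r + 4)/3 - r**3/9 + r**2/6 - r/3 + log(r + 1)/3 + C

Use integration by parts with u = log(4*r + 4), dv = r**2 dr.
Then du = 4/(4*r + 4) dr and v = r**3/3.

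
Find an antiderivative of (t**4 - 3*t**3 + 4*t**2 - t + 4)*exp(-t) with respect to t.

(-t**4 - t**3 - 7*t**2 - 13*t - 17)*exp(-t) + C

Use integration by parts with u = t**4 - 3*t**3 + 4*t**2 - t + 4, dv = exp(-t) dt, so v = -exp(-t).
Apply parts 4 times (tabular method): alternate signs, differentiate u down to 0, integrate dv up.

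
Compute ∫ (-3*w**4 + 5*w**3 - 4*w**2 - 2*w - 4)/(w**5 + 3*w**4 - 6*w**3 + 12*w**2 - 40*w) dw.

log(w)/10 - 2*log(w - 2)/7 - 2594*log(w + 5)/1015 - 15*log(w**2 + 4)/116 + 26*atan(w/2)/29 + C

Factor the denominator: w*(w - 2)*(w + 5)*(w**2 + 4).
Partial-fraction decomposition: -(15*w - 104)/(58*(w**2 + 4)) - 2594/(1015*(w + 5)) - 2/(7*(w - 2)) + 1/(10*w).
Integrate each term; A/(w−a) gives A·log|w−a|; the (Bw+D)/(w²+p²) term gives a log and an atan.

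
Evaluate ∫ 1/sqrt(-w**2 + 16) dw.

Substitute w = 4·sin(θ), so dw = 4·cos(θ) dθ and the radical becomes sqrt(-w**2 + 16) = 4·cos(θ) by the Pythagorean identity.
Integrate the resulting trig expression in θ, then back-substitute θ = asin(w/4), sin(θ) = w/4, cos(θ) = sqrt(-w**2 + 16)/4 (absorbing any constant into C).

asin(w/4) + C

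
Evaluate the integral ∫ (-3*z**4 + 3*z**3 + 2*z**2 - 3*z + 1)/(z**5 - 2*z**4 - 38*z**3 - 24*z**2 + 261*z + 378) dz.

-127*log(z - 7)/75 + 19*log(z - 3)/90 - 19*log(z + 2)/15 - 113*log(z + 3)/450 - 74/(15*z + 45) + C

Factor the denominator: (z - 7)*(z - 3)*(z + 2)*(z + 3)**2.
Partial-fraction decomposition: -113/(450*(z + 3)) + 74/(15*(z + 3)**2) - 19/(15*(z + 2)) + 19/(90*(z - 3)) - 127/(75*(z - 7)).
Integrate each term; A/(z−a) gives A·log|z−a|; A/(z−a)² gives −A/(z−a).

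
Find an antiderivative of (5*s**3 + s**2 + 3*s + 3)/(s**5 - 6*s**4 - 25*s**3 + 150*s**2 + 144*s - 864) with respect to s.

379*log(s - 6)/180 - 351*log(s - 4)/112 + 26*log(s - 3)/21 + 22*log(s + 3)/63 - 313*log(s + 4)/560 + C

Factor the denominator: (s - 6)*(s - 4)*(s - 3)*(s + 3)*(s + 4).
Partial-fraction decomposition: -313/(560*(s + 4)) + 22/(63*(s + 3)) + 26/(21*(s - 3)) - 351/(112*(s - 4)) + 379/(180*(s - 6)).
Integrate each term: A/(s−a) contributes A·log|s−a|.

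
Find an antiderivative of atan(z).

Use integration by parts with u = arctan(z), dv = dz.
Then du = 1/(z**2 + 1) dz.

z*atan(z) - log(z**2 + 1)/2 + C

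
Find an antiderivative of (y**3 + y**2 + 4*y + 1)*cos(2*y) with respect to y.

y**3*sin(2*y)/2 + y**2*sin(2*y)/2 + 3*y**2*cos(2*y)/4 + 5*y*sin(2*y)/4 + y*cos(2*y)/2 + sin(2*y)/4 + 5*cos(2*y)/8 + C

Use integration by parts with u = y**3 + y**2 + 4*y + 1, dv = cos(2*y) dy, so v = sin(2*y)/2.
Apply parts 3 times (tabular method): alternate signs, differentiate u down to 0, integrate dv up.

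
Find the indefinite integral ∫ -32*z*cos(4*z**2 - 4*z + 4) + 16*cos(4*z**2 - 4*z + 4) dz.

Let u = 4*z**2 - 4*z + 4, so du = (8*z - 4) dz.
Rewriting, the integral becomes -4·∫ cos(u) du = -4·sin(u).
Substituting back, u = 4*z**2 - 4*z + 4.

-4*sin(4*z**2 - 4*z + 4) + C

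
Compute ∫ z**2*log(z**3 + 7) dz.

z**3*log(z**3 + 7)/3 - z**3/3 + 7*log(z**3 + 7)/3 + C

Let u = z**3 + 7, so du = (3*z**2) dz.
The integral becomes (1/3)·∫ log(u) du; integrate by parts with u′=log(u), dv′=du.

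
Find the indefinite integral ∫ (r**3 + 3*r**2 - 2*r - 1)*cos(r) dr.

r**3*sin(r) + 3*r**2*sin(r) + 3*r**2*cos(r) - 8*r*sin(r) + 6*r*cos(r) - 7*sin(r) - 8*cos(r) + C

Use integration by parts with u = r**3 + 3*r**2 - 2*r - 1, dv = cos(r) dr, so v = sin(r).
Apply parts 3 times (tabular method): alternate signs, differentiate u down to 0, integrate dv up.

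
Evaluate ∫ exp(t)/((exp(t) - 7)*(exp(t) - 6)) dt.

log(exp(t) - 7) - log(exp(t) - 6) + C

Let u = e^t, du = e^t dt.
The integral becomes ∫ du/((u-6)(u-7)); decompose into partial fractions.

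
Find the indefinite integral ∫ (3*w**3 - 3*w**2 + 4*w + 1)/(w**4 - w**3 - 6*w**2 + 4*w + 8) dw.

21*log(w - 2)/16 - log(w + 1) + 43*log(w + 2)/16 - 7/(4*w - 8) + C

Factor the denominator: (w - 2)**2*(w + 1)*(w + 2).
Partial-fraction decomposition: 43/(16*(w + 2)) - 1/(w + 1) + 21/(16*(w - 2)) + 7/(4*(w - 2)**2).
Integrate each term; A/(w−a) gives A·log|w−a|; A/(w−a)² gives −A/(w−a).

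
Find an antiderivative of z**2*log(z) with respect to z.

z**3*log(z)/3 - z**3/9 + C

Use integration by parts with u = log(z), dv = z**2 dz.
Then du = 1/z dz and v = z**3/3.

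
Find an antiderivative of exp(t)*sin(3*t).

exp(t)*sin(3*t)/10 - 3*exp(t)*cos(3*t)/10 + C

Let I denote the integral. Integrate by parts with u = sin(3*t), dv = exp(t) dt, so v = exp(t): I = exp(t)*sin(3*t) − 3·∫ exp(t)*cos(3*t) dt.
Apply parts again with u = cos(3*t), dv = exp(t) dt: ∫ exp(t)*cos(3*t) dt = exp(t)*cos(3*t) + 3·I. Substituting back brings back I: I = exp(t)*sin(3*t) - 3*exp(t)*cos(3*t) − 9·I.
Solving for I: (1 + 9)·I equals the remaining terms, so I = (1/10)·(exp(t)*sin(3*t) - 3*exp(t)*cos(3*t)).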